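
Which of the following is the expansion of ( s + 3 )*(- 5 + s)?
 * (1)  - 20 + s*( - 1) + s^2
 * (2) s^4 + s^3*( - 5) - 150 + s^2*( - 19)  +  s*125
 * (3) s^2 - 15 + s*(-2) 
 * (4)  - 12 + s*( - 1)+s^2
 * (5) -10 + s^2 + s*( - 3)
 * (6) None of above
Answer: 3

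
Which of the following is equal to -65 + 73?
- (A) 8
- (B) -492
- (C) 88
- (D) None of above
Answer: A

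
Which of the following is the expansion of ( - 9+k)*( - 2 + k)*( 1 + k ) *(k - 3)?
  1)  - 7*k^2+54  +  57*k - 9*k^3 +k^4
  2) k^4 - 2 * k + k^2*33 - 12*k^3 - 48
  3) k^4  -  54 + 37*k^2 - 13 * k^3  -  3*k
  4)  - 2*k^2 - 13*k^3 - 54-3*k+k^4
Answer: 3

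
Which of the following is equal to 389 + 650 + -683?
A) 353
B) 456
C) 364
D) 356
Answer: D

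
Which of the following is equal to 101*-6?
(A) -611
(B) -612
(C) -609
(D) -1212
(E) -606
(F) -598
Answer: E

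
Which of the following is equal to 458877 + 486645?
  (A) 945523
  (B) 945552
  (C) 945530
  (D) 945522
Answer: D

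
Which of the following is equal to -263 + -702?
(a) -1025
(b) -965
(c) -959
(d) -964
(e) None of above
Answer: b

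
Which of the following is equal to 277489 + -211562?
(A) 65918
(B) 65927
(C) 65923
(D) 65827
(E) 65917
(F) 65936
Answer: B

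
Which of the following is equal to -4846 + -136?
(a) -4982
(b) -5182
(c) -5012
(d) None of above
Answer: a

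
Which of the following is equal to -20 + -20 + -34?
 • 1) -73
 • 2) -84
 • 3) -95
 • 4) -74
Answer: 4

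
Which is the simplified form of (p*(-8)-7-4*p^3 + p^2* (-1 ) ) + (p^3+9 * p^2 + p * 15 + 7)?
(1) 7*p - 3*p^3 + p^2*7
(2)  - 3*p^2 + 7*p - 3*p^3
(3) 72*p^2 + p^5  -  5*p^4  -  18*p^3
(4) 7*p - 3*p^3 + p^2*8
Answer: 4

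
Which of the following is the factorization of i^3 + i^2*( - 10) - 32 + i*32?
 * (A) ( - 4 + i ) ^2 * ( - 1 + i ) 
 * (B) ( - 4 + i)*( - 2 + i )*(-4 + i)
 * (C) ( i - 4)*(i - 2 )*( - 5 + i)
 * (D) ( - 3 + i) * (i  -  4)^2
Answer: B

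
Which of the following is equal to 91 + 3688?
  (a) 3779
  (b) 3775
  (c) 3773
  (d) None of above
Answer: a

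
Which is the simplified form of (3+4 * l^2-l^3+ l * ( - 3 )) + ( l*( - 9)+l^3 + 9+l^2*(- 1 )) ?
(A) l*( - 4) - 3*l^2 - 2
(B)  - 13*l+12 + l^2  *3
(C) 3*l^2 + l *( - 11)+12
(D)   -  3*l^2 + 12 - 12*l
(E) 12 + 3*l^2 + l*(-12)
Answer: E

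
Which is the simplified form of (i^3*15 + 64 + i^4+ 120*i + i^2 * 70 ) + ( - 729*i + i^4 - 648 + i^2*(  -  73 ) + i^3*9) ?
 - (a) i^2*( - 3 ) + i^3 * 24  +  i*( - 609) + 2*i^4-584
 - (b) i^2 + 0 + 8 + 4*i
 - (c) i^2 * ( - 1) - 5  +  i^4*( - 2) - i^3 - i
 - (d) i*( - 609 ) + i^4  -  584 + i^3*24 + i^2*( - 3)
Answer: a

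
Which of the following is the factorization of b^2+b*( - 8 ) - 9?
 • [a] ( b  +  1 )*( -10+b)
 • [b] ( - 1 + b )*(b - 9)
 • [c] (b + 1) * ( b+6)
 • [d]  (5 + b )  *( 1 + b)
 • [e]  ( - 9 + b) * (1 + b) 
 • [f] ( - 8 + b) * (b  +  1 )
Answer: e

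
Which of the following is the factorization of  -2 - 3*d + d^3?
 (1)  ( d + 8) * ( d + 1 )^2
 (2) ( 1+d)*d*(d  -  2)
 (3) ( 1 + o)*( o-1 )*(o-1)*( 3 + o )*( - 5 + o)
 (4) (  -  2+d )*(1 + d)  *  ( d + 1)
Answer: 4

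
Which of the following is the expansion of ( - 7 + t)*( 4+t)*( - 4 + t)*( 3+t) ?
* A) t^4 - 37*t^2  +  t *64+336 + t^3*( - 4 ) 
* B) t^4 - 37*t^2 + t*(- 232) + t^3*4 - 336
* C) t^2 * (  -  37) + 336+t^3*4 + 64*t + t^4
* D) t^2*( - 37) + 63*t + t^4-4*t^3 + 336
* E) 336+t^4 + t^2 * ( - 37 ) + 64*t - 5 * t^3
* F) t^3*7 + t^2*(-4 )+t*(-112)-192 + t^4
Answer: A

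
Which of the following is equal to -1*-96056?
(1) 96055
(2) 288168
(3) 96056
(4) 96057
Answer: 3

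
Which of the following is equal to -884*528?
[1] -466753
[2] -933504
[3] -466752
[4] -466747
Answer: 3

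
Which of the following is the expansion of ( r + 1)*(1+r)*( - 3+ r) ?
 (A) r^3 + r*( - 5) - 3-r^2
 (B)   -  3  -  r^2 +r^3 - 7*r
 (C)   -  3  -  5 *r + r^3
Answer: A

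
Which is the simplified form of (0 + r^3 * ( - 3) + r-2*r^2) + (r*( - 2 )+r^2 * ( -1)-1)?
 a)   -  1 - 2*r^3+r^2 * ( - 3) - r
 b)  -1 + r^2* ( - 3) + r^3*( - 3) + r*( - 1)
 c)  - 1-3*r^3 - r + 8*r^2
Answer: b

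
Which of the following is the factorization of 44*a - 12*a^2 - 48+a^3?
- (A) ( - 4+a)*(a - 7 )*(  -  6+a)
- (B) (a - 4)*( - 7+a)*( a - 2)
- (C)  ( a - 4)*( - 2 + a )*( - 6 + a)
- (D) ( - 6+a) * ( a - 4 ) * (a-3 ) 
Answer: C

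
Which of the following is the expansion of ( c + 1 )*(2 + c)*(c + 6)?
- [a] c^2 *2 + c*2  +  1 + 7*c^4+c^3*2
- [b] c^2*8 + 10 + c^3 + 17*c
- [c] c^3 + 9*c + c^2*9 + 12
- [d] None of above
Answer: d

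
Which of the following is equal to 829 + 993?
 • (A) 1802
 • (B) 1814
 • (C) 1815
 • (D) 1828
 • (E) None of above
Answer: E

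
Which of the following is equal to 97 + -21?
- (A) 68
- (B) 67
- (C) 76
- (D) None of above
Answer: C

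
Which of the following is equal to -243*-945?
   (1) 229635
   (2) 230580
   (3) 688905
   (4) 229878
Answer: 1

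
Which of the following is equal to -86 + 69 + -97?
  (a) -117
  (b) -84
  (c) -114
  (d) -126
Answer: c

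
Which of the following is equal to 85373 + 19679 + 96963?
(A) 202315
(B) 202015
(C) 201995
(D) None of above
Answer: B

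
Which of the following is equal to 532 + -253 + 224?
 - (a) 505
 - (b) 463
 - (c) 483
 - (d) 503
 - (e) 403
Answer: d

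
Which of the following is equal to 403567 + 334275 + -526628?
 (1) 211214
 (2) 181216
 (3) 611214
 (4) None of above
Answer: 1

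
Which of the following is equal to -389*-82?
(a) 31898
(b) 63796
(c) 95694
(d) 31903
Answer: a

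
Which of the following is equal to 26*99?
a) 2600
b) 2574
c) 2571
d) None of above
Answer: b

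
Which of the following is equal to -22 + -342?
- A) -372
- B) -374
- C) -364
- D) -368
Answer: C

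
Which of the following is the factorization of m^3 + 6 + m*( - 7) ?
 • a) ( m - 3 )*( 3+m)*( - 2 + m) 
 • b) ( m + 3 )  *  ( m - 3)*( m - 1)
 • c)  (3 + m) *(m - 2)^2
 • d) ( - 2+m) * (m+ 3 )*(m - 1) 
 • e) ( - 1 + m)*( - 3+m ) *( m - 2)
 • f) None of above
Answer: d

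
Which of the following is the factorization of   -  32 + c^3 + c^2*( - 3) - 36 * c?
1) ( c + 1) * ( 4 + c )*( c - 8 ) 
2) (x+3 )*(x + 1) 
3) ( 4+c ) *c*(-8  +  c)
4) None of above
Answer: 1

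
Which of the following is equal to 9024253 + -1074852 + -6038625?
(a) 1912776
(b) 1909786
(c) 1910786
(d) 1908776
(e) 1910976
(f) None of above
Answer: f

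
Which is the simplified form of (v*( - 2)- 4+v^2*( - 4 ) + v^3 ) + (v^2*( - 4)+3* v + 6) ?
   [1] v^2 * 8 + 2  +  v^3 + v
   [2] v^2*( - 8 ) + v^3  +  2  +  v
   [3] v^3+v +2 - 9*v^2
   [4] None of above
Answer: 2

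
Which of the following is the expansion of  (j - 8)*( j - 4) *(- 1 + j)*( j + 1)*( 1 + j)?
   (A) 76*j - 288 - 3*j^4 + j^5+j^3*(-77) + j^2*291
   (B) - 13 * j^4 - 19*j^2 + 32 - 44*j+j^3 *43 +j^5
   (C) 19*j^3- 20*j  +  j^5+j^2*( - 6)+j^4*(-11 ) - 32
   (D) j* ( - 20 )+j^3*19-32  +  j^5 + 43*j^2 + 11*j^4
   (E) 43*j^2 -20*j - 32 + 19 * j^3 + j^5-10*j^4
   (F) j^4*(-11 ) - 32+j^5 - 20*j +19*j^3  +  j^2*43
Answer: F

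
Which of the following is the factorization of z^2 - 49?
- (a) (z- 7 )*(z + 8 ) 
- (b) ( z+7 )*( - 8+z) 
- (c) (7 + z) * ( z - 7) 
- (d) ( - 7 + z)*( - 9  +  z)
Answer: c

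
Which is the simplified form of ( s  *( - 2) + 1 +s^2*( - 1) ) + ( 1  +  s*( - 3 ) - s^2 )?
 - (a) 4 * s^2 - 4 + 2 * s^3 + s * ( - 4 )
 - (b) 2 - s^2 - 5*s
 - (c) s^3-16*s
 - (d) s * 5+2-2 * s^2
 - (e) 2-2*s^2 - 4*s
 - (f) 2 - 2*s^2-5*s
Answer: f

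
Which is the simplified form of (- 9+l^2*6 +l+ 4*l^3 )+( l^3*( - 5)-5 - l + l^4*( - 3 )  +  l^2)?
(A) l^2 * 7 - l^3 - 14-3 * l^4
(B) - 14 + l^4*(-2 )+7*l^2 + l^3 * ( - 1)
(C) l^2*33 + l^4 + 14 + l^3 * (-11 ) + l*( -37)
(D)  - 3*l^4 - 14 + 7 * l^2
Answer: A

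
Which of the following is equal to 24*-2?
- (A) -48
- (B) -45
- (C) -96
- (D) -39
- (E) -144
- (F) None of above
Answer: A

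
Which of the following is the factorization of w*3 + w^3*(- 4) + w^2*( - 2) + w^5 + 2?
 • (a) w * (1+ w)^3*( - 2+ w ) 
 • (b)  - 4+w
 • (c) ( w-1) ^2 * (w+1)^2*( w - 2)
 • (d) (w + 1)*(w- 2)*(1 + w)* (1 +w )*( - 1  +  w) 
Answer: d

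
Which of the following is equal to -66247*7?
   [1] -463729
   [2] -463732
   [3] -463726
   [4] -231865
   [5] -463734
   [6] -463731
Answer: 1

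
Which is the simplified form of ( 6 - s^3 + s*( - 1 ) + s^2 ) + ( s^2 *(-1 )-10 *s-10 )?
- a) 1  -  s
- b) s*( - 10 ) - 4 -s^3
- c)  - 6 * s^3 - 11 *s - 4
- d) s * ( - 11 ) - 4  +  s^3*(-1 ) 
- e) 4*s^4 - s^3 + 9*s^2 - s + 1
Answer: d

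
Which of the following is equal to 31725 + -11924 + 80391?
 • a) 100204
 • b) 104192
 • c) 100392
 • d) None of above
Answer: d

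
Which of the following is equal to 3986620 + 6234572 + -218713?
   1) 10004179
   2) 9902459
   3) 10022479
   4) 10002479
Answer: 4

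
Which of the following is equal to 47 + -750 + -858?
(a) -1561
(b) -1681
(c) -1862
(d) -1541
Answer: a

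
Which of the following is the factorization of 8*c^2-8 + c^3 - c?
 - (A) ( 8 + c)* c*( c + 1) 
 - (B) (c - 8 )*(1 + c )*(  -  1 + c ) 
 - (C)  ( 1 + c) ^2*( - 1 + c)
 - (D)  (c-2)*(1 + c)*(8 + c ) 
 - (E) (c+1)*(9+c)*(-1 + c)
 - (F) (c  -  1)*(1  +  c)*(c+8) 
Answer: F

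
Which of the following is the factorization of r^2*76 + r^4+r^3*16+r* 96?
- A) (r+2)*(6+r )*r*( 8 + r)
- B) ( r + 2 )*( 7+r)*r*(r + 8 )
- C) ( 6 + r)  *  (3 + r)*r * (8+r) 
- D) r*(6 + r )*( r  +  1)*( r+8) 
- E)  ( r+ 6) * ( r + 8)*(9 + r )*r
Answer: A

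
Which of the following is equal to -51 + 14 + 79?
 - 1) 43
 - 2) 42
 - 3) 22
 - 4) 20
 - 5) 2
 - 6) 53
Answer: 2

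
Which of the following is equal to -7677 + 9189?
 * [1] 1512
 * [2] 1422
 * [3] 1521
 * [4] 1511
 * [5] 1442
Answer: 1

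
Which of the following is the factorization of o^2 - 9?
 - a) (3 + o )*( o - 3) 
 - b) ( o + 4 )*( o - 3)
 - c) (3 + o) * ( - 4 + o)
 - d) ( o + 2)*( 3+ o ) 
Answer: a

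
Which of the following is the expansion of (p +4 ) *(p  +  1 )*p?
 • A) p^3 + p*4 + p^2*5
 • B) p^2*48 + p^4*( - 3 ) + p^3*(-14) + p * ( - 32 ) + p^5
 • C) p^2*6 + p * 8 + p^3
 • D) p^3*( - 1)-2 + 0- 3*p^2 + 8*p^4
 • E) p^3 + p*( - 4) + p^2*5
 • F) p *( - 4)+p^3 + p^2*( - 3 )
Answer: A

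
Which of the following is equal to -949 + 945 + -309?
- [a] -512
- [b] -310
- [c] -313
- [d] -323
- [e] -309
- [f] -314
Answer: c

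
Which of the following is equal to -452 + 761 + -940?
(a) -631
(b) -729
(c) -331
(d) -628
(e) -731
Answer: a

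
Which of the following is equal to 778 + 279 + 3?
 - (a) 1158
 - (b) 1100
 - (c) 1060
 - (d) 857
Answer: c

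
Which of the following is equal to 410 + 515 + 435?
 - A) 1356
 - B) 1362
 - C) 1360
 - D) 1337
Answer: C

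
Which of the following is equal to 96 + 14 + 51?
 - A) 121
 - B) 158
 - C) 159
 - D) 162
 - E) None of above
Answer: E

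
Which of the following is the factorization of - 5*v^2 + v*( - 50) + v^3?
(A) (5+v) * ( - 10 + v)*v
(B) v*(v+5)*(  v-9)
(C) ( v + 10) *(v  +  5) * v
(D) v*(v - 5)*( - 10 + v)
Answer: A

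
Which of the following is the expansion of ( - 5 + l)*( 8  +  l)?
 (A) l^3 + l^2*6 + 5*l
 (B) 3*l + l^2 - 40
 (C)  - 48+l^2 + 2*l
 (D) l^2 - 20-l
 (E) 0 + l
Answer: B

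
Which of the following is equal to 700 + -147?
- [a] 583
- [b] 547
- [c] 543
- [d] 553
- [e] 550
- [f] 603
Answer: d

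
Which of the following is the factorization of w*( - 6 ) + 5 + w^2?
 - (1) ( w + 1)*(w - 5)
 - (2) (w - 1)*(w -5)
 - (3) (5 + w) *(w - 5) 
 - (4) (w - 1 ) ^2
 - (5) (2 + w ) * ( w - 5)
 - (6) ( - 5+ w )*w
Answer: 2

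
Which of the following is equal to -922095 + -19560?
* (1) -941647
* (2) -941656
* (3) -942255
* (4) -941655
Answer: 4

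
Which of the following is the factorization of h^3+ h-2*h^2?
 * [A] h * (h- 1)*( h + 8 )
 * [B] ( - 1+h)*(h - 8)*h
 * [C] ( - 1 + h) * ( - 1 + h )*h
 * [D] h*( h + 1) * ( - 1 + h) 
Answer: C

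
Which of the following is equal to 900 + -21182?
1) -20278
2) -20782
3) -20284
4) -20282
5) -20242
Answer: 4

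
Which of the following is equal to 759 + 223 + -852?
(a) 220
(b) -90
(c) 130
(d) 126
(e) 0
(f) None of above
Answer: c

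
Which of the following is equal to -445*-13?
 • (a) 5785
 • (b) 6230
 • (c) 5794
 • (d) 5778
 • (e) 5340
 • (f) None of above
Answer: a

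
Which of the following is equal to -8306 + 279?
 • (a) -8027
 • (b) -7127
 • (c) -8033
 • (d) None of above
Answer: a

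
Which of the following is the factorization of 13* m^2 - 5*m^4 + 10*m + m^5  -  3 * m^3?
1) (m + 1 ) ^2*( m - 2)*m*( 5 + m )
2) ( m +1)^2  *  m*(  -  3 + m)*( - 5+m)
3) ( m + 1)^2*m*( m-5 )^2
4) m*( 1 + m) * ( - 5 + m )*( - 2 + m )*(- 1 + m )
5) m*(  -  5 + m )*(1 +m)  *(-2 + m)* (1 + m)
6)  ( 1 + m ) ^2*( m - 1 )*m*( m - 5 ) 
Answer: 5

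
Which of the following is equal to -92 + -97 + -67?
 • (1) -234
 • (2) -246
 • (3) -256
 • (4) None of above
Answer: 3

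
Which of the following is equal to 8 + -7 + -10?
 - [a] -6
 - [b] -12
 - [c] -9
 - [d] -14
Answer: c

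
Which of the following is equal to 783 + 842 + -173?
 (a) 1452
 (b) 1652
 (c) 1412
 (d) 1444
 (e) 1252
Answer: a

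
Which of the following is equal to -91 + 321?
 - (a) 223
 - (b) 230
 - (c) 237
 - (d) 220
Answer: b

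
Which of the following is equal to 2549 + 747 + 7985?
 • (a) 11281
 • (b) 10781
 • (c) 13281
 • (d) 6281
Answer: a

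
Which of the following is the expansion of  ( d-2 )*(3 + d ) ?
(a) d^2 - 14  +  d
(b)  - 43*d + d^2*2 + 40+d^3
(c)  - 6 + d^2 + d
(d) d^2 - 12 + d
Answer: c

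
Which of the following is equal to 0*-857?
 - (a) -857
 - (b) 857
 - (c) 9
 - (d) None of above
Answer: d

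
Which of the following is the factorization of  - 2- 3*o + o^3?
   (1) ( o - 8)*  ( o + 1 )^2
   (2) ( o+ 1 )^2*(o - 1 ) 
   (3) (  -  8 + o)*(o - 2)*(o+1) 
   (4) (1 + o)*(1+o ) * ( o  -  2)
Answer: 4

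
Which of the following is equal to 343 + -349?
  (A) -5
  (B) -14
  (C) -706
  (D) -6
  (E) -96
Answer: D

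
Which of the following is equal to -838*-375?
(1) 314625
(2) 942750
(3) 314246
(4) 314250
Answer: 4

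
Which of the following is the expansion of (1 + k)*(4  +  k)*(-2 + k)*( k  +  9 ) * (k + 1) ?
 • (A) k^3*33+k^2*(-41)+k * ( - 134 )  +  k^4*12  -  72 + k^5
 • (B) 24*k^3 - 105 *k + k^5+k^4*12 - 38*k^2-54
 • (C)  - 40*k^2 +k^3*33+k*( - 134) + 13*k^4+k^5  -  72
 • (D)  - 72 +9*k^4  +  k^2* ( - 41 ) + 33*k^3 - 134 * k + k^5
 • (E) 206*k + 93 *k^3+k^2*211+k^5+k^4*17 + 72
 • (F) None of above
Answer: F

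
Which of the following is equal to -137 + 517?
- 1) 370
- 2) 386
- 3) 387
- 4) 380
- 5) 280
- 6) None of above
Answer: 4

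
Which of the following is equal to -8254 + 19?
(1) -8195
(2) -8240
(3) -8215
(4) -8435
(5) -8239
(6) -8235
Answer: 6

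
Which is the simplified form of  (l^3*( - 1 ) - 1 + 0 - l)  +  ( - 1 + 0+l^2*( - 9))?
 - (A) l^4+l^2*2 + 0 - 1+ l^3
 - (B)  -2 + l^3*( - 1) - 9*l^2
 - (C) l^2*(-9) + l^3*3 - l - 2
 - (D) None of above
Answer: D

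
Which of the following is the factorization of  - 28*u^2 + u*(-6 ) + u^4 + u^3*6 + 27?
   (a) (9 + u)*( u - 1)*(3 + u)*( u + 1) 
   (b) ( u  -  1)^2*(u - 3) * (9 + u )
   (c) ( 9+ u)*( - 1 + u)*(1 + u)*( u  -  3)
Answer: c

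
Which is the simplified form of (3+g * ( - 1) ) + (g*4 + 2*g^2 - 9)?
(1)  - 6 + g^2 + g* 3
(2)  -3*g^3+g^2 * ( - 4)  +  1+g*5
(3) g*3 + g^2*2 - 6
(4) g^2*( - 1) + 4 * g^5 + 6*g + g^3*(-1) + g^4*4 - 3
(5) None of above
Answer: 3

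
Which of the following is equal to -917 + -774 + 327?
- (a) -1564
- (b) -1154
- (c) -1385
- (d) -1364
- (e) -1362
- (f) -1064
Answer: d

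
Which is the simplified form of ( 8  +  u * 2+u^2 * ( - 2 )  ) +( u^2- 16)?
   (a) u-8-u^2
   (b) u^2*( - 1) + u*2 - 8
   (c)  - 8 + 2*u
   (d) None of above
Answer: b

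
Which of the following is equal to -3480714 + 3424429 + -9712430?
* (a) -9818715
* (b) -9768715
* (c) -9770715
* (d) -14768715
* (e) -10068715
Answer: b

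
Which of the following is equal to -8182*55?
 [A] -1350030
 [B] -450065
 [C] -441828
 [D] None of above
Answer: D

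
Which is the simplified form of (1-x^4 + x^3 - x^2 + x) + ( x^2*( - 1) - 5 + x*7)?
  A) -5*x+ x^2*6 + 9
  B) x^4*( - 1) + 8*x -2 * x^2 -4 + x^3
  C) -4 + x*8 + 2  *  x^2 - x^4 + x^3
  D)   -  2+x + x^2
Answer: B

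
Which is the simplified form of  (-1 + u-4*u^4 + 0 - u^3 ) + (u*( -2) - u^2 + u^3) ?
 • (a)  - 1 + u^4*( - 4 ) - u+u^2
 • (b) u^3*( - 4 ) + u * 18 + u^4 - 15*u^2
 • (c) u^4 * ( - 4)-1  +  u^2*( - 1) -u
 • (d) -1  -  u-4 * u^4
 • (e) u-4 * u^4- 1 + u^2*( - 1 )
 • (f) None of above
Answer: c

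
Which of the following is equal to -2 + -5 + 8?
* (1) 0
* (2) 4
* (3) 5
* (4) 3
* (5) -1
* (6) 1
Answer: 6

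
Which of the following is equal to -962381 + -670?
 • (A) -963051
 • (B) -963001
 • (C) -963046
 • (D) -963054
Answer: A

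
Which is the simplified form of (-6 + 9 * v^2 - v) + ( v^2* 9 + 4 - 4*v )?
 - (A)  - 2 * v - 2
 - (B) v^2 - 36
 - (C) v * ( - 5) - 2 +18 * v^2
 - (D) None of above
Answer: C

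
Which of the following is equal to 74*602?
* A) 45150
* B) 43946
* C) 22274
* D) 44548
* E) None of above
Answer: D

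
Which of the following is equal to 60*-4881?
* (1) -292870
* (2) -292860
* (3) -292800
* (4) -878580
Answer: 2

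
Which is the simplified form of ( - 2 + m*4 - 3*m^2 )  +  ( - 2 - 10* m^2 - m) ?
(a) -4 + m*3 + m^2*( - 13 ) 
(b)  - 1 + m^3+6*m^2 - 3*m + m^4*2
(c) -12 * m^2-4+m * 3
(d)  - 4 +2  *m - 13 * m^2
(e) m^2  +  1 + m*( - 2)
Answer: a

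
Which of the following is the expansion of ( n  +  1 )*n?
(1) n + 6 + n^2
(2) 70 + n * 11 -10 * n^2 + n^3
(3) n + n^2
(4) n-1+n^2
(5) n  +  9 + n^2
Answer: 3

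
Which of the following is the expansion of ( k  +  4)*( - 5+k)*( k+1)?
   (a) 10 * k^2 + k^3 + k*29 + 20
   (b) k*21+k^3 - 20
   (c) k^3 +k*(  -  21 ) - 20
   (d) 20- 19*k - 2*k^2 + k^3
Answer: c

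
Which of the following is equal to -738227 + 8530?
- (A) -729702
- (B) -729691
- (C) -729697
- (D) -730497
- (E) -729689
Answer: C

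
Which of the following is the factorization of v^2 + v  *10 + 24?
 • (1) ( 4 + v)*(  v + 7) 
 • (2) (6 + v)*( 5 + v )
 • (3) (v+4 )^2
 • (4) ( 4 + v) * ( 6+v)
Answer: 4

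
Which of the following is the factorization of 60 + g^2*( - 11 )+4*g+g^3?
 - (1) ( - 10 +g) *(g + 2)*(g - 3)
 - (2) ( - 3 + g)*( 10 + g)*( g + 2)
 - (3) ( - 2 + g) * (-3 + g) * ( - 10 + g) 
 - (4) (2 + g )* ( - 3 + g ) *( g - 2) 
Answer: 1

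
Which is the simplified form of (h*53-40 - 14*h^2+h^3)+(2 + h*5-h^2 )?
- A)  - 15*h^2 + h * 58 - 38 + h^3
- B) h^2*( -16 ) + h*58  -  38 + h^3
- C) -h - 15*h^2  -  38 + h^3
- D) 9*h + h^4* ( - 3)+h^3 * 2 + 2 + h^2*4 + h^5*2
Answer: A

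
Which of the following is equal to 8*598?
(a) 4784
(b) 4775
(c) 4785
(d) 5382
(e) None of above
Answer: a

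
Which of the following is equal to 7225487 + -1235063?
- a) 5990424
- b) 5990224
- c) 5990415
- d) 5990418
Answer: a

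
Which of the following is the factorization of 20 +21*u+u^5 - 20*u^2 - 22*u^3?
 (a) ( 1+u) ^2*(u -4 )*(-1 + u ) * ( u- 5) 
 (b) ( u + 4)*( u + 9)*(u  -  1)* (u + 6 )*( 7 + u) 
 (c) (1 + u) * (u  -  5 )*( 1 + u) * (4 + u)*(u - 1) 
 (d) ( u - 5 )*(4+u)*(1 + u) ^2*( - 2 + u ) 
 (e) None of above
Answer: c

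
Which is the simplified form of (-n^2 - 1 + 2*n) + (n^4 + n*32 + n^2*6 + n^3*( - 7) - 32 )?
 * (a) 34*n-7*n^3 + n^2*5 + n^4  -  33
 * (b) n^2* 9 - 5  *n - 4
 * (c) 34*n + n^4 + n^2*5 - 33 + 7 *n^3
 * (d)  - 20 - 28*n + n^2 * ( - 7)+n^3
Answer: a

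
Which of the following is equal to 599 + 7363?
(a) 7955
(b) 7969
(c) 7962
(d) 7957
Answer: c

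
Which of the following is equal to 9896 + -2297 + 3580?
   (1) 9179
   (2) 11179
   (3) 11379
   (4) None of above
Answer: 2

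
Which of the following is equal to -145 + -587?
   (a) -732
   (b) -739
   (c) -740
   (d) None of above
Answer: a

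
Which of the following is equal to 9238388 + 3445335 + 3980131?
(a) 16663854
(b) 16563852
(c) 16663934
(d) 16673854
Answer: a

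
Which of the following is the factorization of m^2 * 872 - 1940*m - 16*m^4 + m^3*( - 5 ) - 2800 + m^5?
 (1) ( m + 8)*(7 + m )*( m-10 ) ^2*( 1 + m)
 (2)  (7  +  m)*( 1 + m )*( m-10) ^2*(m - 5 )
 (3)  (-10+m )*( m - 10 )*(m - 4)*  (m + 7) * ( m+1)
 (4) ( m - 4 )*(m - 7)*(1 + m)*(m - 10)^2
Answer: 3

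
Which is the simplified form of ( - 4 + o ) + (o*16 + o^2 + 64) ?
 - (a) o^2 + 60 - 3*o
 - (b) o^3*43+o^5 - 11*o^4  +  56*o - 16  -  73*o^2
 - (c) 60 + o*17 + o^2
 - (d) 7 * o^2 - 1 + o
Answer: c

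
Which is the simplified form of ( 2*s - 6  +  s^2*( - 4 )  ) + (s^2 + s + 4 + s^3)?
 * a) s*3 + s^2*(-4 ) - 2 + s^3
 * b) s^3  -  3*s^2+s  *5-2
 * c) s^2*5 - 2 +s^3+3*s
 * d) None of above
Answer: d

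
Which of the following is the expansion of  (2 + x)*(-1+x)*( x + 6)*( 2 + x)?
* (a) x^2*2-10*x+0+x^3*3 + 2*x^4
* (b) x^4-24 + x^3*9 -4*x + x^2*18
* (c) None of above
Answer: b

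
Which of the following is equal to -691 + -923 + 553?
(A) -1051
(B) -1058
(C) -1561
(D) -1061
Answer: D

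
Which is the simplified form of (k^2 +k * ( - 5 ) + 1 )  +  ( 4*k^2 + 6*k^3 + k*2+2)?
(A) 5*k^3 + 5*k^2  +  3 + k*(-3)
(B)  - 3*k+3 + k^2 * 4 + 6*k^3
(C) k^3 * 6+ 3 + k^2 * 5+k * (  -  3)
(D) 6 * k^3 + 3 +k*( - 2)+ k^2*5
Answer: C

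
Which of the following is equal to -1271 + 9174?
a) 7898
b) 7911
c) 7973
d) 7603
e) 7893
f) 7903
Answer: f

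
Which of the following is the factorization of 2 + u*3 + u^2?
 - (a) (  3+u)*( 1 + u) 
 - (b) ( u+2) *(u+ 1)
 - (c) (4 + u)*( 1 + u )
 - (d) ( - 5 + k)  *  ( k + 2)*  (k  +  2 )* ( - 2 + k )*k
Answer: b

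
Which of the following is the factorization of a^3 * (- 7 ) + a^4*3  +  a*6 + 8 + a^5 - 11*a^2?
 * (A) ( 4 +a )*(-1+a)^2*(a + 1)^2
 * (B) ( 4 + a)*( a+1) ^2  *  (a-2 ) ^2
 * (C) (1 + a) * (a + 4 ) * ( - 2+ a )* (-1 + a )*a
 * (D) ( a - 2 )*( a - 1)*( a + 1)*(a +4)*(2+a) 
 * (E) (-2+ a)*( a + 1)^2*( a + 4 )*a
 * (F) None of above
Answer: F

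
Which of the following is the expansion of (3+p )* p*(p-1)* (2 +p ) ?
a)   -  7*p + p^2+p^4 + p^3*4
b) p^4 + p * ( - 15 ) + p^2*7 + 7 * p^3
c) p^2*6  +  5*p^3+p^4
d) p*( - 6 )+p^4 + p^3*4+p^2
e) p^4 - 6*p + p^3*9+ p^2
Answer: d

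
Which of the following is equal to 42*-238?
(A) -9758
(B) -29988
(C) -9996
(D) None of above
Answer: C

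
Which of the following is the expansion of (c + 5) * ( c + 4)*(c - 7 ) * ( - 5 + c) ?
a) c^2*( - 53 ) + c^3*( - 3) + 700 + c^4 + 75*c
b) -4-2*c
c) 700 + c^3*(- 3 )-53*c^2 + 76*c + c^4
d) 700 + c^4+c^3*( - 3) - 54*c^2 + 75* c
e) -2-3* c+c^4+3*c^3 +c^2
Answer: a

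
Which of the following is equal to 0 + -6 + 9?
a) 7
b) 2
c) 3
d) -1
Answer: c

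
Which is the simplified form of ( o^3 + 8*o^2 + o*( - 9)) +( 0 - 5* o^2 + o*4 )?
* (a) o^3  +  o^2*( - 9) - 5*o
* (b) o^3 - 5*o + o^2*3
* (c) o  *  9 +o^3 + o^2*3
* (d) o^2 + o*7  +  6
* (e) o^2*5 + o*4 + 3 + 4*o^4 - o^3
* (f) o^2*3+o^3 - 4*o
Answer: b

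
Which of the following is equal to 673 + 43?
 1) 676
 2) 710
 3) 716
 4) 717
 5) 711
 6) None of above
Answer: 3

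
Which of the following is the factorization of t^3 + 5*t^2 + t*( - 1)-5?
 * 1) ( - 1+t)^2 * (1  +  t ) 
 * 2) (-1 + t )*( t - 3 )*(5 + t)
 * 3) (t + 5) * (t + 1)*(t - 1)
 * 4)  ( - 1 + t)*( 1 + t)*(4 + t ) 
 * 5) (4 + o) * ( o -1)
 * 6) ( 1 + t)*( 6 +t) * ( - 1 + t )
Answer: 3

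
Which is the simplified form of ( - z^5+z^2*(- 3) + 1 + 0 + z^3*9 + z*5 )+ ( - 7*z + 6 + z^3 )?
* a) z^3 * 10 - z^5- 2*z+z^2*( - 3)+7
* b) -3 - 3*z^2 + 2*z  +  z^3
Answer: a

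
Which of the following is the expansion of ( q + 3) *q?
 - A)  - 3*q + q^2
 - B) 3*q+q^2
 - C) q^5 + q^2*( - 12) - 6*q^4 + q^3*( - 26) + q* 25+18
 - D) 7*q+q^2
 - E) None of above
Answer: B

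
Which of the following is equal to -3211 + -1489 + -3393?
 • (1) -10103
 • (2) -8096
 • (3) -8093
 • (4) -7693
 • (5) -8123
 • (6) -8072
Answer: 3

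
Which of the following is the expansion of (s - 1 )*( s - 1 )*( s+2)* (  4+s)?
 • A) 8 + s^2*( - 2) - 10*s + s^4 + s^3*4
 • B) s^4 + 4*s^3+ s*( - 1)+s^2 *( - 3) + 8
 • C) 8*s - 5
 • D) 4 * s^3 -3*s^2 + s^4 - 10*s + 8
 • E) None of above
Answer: D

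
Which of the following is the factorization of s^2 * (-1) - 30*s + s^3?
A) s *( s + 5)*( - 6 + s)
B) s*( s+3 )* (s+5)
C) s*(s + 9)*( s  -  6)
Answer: A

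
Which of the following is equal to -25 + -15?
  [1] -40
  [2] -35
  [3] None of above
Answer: 1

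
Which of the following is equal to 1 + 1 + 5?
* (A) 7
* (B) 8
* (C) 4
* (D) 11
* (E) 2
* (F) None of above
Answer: A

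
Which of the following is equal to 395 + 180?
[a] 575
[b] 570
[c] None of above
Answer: a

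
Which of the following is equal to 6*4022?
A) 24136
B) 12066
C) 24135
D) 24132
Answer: D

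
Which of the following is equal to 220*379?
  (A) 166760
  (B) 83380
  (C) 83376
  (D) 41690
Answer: B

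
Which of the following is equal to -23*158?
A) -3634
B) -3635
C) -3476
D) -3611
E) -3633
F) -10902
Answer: A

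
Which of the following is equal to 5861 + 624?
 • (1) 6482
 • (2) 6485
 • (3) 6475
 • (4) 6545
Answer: 2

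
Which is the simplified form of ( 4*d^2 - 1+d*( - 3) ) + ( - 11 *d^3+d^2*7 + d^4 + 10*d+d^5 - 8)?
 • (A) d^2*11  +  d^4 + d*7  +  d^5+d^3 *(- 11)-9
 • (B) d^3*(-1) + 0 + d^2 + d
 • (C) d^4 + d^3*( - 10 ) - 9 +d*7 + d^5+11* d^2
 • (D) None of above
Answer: A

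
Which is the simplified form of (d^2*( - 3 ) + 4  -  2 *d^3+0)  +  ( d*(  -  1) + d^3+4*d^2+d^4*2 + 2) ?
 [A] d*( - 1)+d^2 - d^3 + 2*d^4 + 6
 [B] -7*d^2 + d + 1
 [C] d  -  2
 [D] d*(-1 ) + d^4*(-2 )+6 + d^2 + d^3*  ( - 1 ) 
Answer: A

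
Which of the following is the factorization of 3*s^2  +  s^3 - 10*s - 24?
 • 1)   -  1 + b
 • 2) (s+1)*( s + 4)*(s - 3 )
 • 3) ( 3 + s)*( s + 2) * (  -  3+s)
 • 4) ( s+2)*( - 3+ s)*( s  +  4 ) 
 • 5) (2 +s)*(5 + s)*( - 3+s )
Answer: 4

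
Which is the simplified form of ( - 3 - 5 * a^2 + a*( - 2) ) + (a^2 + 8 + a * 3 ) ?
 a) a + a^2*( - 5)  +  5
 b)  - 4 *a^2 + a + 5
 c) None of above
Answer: b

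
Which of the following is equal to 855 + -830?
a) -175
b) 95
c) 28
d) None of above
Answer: d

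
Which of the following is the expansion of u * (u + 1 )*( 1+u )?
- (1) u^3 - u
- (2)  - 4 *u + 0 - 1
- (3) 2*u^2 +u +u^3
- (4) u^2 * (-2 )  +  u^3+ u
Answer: 3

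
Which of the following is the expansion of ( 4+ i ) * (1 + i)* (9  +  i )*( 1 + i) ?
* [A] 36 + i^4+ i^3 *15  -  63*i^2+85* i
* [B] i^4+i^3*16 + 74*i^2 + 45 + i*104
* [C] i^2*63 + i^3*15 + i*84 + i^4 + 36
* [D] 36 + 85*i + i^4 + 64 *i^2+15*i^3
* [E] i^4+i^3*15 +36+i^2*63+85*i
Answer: E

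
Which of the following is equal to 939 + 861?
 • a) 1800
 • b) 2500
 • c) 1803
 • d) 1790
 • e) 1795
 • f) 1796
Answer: a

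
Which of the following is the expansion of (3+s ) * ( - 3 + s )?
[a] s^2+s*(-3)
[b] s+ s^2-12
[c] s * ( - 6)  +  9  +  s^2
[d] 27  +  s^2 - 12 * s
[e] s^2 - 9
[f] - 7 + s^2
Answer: e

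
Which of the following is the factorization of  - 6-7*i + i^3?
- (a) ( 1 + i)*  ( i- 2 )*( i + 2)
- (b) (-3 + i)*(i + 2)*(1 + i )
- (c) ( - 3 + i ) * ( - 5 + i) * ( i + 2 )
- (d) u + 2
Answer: b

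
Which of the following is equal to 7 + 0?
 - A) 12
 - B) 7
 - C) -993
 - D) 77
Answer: B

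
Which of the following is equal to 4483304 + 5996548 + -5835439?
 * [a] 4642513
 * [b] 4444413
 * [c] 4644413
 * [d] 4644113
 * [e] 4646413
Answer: c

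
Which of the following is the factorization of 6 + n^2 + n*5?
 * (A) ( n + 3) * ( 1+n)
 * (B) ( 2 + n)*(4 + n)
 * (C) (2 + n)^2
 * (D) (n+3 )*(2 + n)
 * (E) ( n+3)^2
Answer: D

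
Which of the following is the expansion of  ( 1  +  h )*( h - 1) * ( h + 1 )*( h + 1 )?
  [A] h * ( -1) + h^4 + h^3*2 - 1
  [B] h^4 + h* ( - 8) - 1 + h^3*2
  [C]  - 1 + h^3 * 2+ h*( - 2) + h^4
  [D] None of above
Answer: C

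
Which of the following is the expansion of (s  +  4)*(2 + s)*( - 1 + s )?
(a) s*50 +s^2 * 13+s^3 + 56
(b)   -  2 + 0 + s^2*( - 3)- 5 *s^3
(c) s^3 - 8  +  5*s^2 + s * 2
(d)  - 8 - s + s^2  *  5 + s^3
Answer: c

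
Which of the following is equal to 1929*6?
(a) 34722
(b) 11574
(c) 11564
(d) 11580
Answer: b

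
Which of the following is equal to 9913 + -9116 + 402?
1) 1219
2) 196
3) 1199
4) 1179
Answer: 3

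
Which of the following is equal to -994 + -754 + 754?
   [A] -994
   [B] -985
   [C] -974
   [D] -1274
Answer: A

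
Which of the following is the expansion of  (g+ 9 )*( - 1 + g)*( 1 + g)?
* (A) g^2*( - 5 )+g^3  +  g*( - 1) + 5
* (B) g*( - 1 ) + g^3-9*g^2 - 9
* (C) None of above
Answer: C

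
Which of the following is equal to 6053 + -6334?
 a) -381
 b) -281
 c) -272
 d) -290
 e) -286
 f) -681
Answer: b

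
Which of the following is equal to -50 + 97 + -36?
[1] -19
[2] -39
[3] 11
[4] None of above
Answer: 3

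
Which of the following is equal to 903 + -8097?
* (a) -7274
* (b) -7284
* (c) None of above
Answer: c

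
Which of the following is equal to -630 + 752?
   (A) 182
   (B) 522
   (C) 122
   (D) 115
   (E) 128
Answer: C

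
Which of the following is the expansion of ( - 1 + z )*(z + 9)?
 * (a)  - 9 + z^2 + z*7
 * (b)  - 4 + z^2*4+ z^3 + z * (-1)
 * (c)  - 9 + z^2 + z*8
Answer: c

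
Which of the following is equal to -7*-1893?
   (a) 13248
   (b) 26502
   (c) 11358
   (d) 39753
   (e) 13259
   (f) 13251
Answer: f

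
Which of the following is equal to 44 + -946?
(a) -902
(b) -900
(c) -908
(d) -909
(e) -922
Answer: a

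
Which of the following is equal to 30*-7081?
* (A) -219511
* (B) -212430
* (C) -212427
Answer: B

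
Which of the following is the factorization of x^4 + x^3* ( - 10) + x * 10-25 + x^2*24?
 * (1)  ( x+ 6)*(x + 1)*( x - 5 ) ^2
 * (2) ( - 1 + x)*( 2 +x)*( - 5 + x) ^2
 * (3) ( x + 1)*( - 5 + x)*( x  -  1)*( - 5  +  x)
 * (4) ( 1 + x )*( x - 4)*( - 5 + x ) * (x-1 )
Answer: 3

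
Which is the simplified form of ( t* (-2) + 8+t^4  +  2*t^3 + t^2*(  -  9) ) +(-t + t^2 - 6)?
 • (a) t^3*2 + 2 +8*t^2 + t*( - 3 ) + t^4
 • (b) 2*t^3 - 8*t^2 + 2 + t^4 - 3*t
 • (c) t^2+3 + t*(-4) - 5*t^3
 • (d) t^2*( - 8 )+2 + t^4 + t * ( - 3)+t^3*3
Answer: b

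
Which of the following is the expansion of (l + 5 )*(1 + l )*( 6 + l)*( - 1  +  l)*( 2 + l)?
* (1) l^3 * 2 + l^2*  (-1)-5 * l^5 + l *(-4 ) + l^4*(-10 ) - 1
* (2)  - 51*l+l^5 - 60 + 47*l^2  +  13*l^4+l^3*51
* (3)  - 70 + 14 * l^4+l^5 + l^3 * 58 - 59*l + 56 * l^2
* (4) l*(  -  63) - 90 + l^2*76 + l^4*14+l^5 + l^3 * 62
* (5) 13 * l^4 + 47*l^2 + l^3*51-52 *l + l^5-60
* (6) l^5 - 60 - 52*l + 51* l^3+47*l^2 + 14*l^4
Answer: 5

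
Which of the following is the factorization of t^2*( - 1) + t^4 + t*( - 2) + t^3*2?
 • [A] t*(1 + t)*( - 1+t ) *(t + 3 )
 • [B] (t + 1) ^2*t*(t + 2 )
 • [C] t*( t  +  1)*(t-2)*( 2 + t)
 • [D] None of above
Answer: D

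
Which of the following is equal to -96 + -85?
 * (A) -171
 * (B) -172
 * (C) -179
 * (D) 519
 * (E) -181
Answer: E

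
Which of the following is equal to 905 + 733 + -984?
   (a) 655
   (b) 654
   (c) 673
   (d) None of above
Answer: b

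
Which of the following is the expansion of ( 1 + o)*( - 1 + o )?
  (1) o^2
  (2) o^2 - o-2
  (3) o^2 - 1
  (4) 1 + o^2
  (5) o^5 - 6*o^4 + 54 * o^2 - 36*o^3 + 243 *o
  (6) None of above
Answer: 3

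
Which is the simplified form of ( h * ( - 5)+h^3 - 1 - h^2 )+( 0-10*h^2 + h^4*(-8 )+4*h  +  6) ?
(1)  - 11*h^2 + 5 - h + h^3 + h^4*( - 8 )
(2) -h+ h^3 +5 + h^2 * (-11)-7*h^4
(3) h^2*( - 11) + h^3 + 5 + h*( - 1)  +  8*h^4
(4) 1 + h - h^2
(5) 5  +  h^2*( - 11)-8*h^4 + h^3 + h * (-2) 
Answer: 1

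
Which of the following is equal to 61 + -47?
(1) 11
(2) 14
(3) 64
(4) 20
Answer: 2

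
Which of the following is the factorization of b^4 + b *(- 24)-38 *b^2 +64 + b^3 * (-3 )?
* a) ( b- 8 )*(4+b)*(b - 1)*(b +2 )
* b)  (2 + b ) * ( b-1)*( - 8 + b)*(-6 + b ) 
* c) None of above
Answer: a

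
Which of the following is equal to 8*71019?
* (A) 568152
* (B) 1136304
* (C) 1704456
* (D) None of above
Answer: A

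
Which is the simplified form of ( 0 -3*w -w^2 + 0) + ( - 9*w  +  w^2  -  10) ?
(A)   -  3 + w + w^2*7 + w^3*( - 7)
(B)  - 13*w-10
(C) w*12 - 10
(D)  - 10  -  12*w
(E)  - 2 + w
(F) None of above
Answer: D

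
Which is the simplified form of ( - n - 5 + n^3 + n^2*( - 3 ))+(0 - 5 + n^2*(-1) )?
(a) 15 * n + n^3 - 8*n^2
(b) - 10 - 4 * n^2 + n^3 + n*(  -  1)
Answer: b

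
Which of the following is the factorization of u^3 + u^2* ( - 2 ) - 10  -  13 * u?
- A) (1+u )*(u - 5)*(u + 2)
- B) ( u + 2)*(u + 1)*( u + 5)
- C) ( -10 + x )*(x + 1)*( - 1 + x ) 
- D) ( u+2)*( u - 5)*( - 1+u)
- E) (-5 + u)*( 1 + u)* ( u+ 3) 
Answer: A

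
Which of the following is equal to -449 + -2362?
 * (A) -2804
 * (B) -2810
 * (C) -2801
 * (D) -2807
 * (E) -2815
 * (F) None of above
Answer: F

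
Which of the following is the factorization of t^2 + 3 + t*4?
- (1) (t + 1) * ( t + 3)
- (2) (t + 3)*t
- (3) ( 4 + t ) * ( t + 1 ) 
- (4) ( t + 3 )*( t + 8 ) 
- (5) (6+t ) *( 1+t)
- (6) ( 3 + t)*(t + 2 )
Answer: 1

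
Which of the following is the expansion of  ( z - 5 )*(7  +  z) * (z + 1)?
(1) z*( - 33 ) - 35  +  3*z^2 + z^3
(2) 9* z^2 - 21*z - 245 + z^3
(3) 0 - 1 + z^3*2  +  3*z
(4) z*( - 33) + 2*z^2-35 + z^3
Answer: 1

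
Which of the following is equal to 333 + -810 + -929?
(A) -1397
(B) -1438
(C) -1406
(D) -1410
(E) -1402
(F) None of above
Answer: C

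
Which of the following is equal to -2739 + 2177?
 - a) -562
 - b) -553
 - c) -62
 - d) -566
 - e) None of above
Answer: a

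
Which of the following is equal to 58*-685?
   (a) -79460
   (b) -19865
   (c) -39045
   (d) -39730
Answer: d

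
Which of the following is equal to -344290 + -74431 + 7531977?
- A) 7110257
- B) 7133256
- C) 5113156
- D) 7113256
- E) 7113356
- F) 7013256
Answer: D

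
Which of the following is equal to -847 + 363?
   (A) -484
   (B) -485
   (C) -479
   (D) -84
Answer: A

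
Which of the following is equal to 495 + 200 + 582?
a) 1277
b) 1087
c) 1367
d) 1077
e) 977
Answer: a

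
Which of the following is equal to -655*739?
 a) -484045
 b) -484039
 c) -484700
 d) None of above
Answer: a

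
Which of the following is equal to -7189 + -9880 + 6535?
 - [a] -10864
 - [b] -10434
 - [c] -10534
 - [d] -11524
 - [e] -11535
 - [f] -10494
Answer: c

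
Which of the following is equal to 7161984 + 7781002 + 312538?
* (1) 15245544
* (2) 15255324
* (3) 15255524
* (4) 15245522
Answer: 3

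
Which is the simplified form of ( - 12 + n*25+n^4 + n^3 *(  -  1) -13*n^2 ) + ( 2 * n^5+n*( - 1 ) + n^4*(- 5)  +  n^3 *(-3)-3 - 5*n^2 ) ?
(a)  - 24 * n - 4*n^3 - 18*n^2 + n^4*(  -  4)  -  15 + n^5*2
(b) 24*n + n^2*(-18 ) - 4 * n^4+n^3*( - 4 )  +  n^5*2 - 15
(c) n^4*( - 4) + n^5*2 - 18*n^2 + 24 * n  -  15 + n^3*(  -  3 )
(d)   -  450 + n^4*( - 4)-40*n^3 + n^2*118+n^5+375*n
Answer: b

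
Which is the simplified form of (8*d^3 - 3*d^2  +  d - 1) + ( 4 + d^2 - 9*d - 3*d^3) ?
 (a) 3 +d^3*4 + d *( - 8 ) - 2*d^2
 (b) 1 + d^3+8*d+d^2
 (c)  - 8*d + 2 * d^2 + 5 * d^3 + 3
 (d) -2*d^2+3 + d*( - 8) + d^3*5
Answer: d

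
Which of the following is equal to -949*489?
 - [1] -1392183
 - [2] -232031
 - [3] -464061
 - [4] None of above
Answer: 3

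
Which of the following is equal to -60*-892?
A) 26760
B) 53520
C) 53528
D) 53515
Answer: B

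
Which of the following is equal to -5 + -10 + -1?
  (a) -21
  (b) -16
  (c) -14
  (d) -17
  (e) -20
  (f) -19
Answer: b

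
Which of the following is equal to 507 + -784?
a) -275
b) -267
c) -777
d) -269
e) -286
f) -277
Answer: f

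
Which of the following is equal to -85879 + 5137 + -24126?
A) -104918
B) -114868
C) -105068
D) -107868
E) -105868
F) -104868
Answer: F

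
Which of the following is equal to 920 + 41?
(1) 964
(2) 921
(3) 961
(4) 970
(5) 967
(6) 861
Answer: 3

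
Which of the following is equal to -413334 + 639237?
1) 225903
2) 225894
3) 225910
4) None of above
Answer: 1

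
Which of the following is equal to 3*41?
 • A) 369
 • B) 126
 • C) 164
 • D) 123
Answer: D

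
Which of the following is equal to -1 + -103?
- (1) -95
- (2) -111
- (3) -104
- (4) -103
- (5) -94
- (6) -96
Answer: 3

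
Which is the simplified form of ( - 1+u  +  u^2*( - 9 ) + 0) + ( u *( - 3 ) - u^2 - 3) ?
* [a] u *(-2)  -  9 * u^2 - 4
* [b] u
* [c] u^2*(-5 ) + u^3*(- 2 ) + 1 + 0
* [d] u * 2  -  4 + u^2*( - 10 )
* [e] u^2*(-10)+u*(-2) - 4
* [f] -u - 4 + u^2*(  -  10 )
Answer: e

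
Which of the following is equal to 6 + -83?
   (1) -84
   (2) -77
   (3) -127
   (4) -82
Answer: 2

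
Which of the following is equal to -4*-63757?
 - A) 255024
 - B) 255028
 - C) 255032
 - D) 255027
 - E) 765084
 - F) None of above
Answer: B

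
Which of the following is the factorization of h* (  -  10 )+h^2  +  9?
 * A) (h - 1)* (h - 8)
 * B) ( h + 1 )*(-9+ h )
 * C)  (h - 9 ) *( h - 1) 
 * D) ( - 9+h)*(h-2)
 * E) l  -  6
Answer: C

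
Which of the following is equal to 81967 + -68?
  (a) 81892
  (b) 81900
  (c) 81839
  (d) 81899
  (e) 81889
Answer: d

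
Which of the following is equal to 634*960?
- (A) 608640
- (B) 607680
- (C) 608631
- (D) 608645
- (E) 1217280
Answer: A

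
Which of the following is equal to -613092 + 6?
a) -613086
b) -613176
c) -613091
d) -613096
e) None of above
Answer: a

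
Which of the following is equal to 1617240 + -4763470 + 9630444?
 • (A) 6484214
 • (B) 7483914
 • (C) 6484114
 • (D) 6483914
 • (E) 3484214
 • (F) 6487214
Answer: A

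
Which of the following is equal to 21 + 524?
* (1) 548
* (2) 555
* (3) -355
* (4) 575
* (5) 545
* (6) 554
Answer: 5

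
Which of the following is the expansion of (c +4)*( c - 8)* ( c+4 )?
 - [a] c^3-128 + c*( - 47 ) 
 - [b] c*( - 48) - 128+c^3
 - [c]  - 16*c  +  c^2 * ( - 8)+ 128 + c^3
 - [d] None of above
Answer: b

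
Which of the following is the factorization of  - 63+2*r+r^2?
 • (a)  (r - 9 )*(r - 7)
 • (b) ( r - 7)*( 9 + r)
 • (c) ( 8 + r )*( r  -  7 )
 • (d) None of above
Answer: b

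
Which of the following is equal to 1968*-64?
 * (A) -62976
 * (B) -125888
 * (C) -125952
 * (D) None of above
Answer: C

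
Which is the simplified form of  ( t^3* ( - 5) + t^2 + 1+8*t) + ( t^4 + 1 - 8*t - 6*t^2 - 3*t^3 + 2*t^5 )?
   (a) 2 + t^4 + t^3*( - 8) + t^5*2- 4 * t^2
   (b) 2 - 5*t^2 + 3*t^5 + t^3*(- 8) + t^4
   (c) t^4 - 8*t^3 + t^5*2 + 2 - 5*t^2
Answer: c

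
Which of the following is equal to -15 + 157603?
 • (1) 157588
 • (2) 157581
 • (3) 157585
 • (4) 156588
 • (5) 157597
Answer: 1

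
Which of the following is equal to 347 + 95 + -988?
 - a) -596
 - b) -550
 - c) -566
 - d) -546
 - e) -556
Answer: d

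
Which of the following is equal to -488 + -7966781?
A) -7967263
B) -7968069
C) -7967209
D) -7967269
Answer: D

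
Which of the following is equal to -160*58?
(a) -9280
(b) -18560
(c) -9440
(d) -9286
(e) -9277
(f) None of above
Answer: a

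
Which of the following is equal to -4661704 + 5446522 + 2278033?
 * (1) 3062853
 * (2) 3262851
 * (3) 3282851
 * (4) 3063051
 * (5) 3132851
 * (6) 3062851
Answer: 6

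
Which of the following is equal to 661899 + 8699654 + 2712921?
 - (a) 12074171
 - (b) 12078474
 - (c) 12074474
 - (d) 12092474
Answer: c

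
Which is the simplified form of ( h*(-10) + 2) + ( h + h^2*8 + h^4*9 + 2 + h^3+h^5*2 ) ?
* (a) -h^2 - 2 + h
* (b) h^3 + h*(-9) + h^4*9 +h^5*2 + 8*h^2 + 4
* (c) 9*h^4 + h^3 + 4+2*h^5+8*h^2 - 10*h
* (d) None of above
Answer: b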